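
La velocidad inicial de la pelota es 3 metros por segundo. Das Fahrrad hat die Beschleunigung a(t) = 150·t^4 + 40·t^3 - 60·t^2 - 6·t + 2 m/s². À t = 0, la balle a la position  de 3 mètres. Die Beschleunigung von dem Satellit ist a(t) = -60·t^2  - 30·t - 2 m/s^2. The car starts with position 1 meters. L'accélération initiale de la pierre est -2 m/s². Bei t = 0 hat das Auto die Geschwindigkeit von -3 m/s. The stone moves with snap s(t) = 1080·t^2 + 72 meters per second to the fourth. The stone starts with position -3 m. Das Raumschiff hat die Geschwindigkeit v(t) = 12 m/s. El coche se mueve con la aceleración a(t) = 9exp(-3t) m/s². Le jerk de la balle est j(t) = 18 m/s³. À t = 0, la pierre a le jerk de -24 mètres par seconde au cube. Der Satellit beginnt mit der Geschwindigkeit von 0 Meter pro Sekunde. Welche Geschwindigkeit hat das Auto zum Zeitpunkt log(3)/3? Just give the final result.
Die Geschwindigkeit bei t = log(3)/3 ist v = -1.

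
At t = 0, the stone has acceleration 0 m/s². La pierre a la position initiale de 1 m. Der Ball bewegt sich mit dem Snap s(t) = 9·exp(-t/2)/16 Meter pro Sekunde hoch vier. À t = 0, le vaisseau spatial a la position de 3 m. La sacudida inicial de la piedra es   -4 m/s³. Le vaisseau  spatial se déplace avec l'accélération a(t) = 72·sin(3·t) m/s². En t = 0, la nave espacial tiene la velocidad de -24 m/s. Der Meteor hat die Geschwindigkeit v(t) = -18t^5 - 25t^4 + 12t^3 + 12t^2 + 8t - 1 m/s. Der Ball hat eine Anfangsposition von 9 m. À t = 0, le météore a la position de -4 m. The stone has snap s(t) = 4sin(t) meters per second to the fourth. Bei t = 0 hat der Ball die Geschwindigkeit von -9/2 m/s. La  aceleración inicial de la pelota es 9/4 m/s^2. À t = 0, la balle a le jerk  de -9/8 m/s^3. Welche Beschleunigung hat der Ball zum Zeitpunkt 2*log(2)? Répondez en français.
Nous devons intégrer notre équation du snap s(t) = 9·exp(-t/2)/16 2 fois. La primitive du snap est le jerk. En utilisant j(0) = -9/8, nous obtenons j(t) = -9·exp(-t/2)/8. En intégrant le jerk et en utilisant la condition initiale a(0) = 9/4, nous obtenons a(t) = 9·exp(-t/2)/4. De l'équation de l'accélération a(t) = 9·exp(-t/2)/4, nous substituons t = 2*log(2) pour obtenir a = 9/8.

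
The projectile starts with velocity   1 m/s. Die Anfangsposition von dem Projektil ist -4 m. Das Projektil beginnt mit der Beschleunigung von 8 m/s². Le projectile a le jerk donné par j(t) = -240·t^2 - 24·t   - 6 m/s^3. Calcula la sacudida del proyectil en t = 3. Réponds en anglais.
From the given jerk equation j(t) = -240·t^2 - 24·t - 6, we substitute t = 3 to get j = -2238.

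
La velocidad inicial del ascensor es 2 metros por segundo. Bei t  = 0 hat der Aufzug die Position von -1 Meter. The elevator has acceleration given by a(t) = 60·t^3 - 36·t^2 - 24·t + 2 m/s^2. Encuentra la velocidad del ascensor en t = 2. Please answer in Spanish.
Necesitamos integrar nuestra ecuación de la aceleración a(t) = 60·t^3 - 36·t^2 - 24·t + 2 1 vez. La antiderivada de la aceleración es la velocidad. Usando v(0) = 2, obtenemos v(t) = 15·t^4 - 12·t^3 - 12·t^2 + 2·t + 2. Tenemos la velocidad v(t) = 15·t^4 - 12·t^3 - 12·t^2 + 2·t + 2. Sustituyendo t = 2: v(2) = 102.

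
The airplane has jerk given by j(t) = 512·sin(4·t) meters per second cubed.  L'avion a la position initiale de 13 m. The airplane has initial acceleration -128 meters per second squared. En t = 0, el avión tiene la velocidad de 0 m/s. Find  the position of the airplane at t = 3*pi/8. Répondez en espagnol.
Partiendo de la sacudida j(t) = 512·sin(4·t), tomamos 3 integrales. Integrando la sacudida y usando la condición inicial a(0) = -128, obtenemos a(t) = -128·cos(4·t). La integral de la aceleración, con v(0) = 0, da la velocidad: v(t) = -32·sin(4·t). La integral de la velocidad, con x(0) = 13, da la posición: x(t) = 8·cos(4·t) + 5. Tenemos la posición x(t) = 8·cos(4·t) + 5. Sustituyendo t = 3*pi/8: x(3*pi/8) = 5.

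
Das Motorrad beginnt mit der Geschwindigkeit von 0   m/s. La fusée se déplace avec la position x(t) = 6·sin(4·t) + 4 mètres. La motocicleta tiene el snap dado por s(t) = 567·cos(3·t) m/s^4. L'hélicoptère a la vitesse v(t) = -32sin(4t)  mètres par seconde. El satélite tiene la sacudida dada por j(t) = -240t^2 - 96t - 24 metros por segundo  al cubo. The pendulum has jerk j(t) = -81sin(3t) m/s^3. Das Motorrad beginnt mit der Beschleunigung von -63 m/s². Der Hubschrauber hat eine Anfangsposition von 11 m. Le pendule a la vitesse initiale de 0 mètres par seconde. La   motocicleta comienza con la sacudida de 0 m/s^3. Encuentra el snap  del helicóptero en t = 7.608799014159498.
Debemos derivar nuestra ecuación de la velocidad v(t) = -32·sin(4·t) 3 veces. Tomando d/dt de v(t), encontramos a(t) = -128·cos(4·t). Derivando la aceleración, obtenemos la sacudida: j(t) = 512·sin(4·t). Derivando la sacudida, obtenemos el snap: s(t) = 2048·cos(4·t). Tenemos el snap s(t) = 2048·cos(4·t). Sustituyendo t = 7.608799014159498: s(7.608799014159498) = 1139.53942958489.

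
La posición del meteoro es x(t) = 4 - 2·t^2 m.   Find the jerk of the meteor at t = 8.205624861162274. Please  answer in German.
Um dies zu lösen, müssen wir 3 Ableitungen unserer Gleichung für die Position x(t) = 4 - 2·t^2 nehmen. Mit d/dt von x(t) finden wir v(t) = -4·t. Mit d/dt von v(t) finden wir a(t) = -4. Mit d/dt von a(t) finden wir j(t) = 0. Wir haben den Ruck j(t) = 0. Durch Einsetzen von t = 8.205624861162274: j(8.205624861162274) = 0.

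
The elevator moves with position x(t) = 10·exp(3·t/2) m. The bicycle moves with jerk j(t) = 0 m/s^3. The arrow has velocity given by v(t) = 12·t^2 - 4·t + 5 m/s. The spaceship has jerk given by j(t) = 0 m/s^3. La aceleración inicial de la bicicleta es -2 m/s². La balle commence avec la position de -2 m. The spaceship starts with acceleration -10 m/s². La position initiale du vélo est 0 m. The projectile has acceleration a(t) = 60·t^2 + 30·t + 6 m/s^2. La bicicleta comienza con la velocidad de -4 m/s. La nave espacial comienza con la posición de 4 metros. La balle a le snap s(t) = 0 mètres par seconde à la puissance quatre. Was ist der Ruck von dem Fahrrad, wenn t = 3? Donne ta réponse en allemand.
Wir haben den Ruck j(t) = 0. Durch Einsetzen von t = 3: j(3) = 0.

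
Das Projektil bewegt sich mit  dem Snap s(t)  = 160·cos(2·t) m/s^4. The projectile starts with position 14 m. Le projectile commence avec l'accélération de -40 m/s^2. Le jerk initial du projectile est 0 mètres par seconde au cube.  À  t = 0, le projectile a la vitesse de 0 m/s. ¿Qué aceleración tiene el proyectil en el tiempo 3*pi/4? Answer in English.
To solve this, we need to take 2 integrals of our snap equation s(t) = 160·cos(2·t). Finding the antiderivative of s(t) and using j(0) = 0: j(t) = 80·sin(2·t). The antiderivative of jerk is acceleration. Using a(0) = -40, we get a(t) = -40·cos(2·t). Using a(t) = -40·cos(2·t) and substituting t = 3*pi/4, we find a = 0.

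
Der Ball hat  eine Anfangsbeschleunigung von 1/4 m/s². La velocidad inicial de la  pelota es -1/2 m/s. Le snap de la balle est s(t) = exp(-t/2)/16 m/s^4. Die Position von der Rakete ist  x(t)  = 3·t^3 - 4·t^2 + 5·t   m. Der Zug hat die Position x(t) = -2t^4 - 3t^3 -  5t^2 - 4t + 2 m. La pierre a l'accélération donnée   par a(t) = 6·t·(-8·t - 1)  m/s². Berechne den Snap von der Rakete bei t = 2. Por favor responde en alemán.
Ausgehend von der Position x(t) = 3·t^3 - 4·t^2 + 5·t, nehmen wir 4 Ableitungen. Mit d/dt von x(t) finden wir v(t) = 9·t^2 - 8·t + 5. Mit d/dt von v(t) finden wir a(t) = 18·t - 8. Mit d/dt von a(t) finden wir j(t) = 18. Durch Ableiten von dem Ruck erhalten wir den Snap: s(t) = 0. Aus der Gleichung für den Snap s(t) = 0, setzen wir t = 2 ein und erhalten s = 0.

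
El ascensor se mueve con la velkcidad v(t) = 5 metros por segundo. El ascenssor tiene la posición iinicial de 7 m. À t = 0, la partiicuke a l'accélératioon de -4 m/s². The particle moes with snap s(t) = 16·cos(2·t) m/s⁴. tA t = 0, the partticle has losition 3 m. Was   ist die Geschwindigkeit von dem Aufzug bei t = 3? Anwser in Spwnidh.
Usando v(t) = 5 y sustituyendo t = 3, encontramos v = 5.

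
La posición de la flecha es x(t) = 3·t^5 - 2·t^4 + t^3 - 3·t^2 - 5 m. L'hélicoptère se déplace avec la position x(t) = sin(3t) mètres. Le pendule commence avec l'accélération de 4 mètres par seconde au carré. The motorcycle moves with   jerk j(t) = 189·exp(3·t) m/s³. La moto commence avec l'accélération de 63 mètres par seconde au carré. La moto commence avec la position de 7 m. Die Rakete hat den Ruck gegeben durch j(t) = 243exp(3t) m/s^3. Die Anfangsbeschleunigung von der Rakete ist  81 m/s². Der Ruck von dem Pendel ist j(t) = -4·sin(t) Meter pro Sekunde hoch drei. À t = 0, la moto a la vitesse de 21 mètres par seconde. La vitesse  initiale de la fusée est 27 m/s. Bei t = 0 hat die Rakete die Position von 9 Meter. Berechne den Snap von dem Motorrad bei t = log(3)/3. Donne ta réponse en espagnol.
Para resolver esto, necesitamos tomar 1 derivada de nuestra ecuación de la sacudida j(t) = 189·exp(3·t). Derivando la sacudida, obtenemos el snap: s(t) = 567·exp(3·t). Usando s(t) = 567·exp(3·t) y sustituyendo t = log(3)/3, encontramos s = 1701.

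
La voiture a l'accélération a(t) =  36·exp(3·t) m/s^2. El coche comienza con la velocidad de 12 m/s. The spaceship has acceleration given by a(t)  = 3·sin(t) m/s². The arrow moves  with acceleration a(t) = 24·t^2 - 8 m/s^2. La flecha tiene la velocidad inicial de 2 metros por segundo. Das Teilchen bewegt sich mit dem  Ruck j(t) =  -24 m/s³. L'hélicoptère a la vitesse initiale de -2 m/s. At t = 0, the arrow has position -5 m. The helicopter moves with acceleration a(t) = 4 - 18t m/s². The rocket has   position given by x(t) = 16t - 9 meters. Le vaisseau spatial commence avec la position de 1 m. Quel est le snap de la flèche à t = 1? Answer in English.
To solve this, we need to take 2 derivatives of our acceleration equation a(t) = 24·t^2 - 8. Differentiating acceleration, we get jerk: j(t) = 48·t. The derivative of jerk gives snap: s(t) = 48. Using s(t) = 48 and substituting t = 1, we find s = 48.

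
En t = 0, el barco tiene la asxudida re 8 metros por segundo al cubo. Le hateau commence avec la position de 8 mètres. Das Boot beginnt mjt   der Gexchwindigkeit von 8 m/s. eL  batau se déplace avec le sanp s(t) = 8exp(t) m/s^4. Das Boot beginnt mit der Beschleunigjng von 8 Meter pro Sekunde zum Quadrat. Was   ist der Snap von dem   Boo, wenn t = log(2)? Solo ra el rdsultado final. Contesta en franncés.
La réponse est 16.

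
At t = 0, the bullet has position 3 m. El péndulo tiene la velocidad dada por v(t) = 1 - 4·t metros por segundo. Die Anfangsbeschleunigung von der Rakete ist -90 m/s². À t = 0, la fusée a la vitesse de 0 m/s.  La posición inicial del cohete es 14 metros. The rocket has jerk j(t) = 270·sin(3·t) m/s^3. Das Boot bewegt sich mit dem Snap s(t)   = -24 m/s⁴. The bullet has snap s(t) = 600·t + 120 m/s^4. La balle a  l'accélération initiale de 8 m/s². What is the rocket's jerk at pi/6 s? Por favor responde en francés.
Nous avons le jerk j(t) = 270·sin(3·t). En substituant t = pi/6: j(pi/6) = 270.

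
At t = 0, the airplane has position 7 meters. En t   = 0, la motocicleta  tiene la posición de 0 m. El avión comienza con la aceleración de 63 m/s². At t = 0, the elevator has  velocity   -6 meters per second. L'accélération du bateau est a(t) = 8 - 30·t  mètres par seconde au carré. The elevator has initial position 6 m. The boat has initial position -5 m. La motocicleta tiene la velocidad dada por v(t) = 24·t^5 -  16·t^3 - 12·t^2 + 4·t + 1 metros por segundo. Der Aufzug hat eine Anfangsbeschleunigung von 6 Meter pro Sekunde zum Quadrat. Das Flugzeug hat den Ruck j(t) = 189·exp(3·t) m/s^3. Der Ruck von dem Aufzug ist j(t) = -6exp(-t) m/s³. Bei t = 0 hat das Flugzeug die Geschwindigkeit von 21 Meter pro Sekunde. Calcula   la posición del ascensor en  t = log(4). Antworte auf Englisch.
To solve this, we need to take 3 antiderivatives of our jerk equation j(t) = -6·exp(-t). The antiderivative of jerk is acceleration. Using a(0) = 6, we get a(t) = 6·exp(-t). The integral of acceleration is velocity. Using v(0) = -6, we get v(t) = -6·exp(-t). The integral of velocity is position. Using x(0) = 6, we get x(t) = 6·exp(-t). Using x(t) = 6·exp(-t) and substituting t = log(4), we find x = 3/2.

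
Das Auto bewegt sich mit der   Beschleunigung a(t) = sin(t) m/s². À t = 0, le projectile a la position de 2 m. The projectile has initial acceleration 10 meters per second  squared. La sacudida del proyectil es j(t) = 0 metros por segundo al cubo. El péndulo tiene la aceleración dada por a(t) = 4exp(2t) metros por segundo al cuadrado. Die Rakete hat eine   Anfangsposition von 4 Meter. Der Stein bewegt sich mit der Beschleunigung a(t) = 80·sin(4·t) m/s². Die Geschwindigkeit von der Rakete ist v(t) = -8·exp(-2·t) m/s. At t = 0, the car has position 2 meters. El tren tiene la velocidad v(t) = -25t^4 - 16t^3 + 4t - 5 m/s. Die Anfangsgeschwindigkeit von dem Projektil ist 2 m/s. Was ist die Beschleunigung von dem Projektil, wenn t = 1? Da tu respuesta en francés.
Nous devons intégrer notre équation du jerk j(t) = 0 1 fois. La primitive du jerk est l'accélération. En utilisant a(0) = 10, nous obtenons a(t) = 10. En utilisant a(t) = 10 et en substituant t = 1, nous trouvons a = 10.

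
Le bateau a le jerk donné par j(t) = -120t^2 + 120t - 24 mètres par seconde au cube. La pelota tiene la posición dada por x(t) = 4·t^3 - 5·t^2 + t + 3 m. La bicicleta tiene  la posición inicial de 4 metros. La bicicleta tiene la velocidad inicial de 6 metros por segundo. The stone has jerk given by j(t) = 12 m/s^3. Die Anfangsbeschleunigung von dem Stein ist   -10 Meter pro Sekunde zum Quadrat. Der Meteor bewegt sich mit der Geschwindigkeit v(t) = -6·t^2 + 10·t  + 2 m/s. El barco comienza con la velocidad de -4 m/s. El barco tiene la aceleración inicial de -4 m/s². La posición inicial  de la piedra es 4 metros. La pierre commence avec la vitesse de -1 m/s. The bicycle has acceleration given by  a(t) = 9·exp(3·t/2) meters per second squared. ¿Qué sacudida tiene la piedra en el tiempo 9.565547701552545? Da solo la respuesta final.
j(9.565547701552545) = 12.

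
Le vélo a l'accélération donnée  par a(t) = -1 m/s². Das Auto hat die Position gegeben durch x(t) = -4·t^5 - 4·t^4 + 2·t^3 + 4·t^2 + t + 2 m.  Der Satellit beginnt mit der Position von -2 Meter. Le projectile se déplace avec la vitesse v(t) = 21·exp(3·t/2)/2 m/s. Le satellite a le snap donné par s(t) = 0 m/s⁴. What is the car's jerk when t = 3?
To solve this, we need to take 3 derivatives of our position equation x(t) = -4·t^5 - 4·t^4 + 2·t^3 + 4·t^2 + t + 2. Taking d/dt of x(t), we find v(t) = -20·t^4 - 16·t^3 + 6·t^2 + 8·t + 1. Taking d/dt of v(t), we find a(t) = -80·t^3 - 48·t^2 + 12·t + 8. The derivative of acceleration gives jerk: j(t) = -240·t^2 - 96·t + 12. We have jerk j(t) = -240·t^2 - 96·t + 12. Substituting t = 3: j(3) = -2436.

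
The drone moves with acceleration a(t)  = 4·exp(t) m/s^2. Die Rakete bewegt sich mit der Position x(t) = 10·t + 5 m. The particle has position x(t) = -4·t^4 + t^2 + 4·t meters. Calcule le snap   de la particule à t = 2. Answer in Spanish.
Para resolver esto, necesitamos tomar 4 derivadas de nuestra ecuación de la posición x(t) = -4·t^4 + t^2 + 4·t. Derivando la posición, obtenemos la velocidad: v(t) = -16·t^3 + 2·t + 4. Derivando la velocidad, obtenemos la aceleración: a(t) = 2 - 48·t^2. La derivada de la aceleración da la sacudida: j(t) = -96·t. Derivando la sacudida, obtenemos el snap: s(t) = -96. Usando s(t) = -96 y sustituyendo t = 2, encontramos s = -96.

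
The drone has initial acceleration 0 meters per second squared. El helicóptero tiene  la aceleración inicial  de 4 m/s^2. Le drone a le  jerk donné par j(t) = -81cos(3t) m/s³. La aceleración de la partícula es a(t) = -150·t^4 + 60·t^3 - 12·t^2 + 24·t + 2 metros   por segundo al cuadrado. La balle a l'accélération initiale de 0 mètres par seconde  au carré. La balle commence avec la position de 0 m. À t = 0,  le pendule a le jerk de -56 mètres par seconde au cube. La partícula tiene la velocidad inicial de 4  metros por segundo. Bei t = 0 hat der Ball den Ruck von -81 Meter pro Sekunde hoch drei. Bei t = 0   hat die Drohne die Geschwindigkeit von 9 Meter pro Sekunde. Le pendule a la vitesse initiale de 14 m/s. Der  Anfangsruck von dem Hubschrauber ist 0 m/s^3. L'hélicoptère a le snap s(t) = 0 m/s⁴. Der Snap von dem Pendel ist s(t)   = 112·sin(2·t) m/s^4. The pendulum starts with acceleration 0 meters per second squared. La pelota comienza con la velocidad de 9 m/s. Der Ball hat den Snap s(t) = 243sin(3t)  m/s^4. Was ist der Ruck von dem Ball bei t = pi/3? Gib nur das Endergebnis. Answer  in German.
Bei t = pi/3, j = 81.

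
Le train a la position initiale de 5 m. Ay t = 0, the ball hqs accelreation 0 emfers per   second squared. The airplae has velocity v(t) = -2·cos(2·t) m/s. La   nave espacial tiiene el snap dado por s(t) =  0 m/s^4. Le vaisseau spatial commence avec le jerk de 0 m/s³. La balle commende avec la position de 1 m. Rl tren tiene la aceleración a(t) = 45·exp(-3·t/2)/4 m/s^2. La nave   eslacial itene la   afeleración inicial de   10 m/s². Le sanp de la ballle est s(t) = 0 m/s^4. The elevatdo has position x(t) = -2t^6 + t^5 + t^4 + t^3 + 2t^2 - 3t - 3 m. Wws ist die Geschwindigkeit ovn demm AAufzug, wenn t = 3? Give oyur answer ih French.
En partant de la position x(t) = -2·t^6 + t^5 + t^4 + t^3 + 2·t^2 - 3·t - 3, nous prenons 1 dérivée. En dérivant la position, nous obtenons la vitesse: v(t) = -12·t^5 + 5·t^4 + 4·t^3 + 3·t^2 + 4·t - 3. De l'équation de la vitesse v(t) = -12·t^5 + 5·t^4 + 4·t^3 + 3·t^2 + 4·t - 3, nous substituons t = 3 pour obtenir v = -2367.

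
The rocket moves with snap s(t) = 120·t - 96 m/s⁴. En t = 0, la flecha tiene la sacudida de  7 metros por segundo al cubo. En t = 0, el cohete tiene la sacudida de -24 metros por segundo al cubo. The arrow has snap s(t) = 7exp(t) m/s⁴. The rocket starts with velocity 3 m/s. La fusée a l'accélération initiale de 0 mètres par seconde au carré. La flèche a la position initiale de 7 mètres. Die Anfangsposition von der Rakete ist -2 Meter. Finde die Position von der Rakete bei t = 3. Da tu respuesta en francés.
En partant du snap s(t) = 120·t - 96, nous prenons 4 intégrales. En intégrant le snap et en utilisant la condition initiale j(0) = -24, nous obtenons j(t) = 60·t^2 - 96·t - 24. En prenant ∫j(t)dt et en appliquant a(0) = 0, nous trouvons a(t) = 4·t·(5·t^2 - 12·t - 6). En intégrant l'accélération et en utilisant la condition initiale v(0) = 3, nous obtenons v(t) = 5·t^4 - 16·t^3 - 12·t^2 + 3. L'intégrale de la vitesse est la position. En utilisant x(0) = -2, nous obtenons x(t) = t^5 - 4·t^4 - 4·t^3 + 3·t - 2. En utilisant x(t) = t^5 - 4·t^4 - 4·t^3 + 3·t - 2 et en substituant t = 3, nous trouvons x = -182.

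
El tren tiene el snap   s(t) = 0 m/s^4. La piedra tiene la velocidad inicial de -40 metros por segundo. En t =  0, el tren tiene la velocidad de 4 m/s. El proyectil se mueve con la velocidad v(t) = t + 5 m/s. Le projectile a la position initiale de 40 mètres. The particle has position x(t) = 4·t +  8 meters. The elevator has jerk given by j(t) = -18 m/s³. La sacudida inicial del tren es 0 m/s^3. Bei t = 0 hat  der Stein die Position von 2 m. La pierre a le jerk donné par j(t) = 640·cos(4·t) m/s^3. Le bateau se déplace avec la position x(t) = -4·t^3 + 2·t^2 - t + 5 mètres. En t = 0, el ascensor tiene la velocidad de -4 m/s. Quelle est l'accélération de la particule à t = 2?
Nous devons dériver notre équation de la position x(t) = 4·t + 8 2 fois. La dérivée de la position donne la vitesse: v(t) = 4. En dérivant la vitesse, nous obtenons l'accélération: a(t) = 0. En utilisant a(t) = 0 et en substituant t = 2, nous trouvons a = 0.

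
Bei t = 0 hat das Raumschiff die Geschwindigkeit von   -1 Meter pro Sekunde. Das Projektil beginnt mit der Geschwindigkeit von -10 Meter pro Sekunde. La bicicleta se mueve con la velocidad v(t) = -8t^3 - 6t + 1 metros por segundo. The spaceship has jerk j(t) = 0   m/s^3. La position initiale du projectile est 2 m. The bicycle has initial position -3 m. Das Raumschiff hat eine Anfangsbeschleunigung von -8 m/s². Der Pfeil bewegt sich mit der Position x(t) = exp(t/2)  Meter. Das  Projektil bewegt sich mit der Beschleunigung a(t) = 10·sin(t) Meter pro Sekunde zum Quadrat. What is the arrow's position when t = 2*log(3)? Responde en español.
De la ecuación de la posición x(t) = exp(t/2), sustituimos t = 2*log(3) para obtener x = 3.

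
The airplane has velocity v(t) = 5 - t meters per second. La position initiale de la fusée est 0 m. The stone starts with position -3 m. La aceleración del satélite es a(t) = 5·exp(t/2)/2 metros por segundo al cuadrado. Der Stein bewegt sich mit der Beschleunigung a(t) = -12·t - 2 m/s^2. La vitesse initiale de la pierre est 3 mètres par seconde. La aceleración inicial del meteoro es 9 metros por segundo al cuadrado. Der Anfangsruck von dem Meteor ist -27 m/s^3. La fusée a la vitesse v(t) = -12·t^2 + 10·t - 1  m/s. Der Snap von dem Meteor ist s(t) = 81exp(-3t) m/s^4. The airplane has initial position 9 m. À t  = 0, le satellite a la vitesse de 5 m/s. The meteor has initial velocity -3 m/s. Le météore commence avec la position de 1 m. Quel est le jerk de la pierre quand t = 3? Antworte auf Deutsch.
Ausgehend von der Beschleunigung a(t) = -12·t - 2, nehmen wir 1 Ableitung. Die Ableitung von der Beschleunigung ergibt den Ruck: j(t) = -12. Aus der Gleichung für den Ruck j(t) = -12, setzen wir t = 3 ein und erhalten j = -12.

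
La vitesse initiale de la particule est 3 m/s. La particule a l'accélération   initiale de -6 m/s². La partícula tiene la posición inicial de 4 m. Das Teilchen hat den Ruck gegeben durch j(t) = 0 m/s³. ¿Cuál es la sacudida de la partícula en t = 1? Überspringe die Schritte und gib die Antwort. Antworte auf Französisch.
La réponse est 0.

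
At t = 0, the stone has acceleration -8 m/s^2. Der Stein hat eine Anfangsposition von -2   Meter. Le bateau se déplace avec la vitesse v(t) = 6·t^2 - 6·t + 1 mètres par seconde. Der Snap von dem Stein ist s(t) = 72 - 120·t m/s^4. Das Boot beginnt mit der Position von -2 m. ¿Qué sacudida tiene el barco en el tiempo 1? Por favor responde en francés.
Pour résoudre ceci, nous devons prendre 2 dérivées de notre équation de la vitesse v(t) = 6·t^2 - 6·t + 1. La dérivée de la vitesse donne l'accélération: a(t) = 12·t - 6. La dérivée de l'accélération donne le jerk: j(t) = 12. Nous avons le jerk j(t) = 12. En substituant t = 1: j(1) = 12.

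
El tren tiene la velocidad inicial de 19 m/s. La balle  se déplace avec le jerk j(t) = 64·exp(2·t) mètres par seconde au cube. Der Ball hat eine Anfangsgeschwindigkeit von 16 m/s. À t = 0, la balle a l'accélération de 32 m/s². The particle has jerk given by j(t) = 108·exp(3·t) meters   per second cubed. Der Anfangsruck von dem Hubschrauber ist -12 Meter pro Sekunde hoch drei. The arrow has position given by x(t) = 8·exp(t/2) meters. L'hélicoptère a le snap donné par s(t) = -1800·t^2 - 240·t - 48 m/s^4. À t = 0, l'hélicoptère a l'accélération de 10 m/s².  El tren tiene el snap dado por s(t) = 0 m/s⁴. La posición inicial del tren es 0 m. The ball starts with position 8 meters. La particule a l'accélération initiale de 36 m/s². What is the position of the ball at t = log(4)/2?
To find the answer, we compute 3 antiderivatives of j(t) = 64·exp(2·t). The integral of jerk, with a(0) = 32, gives acceleration: a(t) = 32·exp(2·t). The integral of acceleration is velocity. Using v(0) = 16, we get v(t) = 16·exp(2·t). Finding the integral of v(t) and using x(0) = 8: x(t) = 8·exp(2·t). From the given position equation x(t) = 8·exp(2·t), we substitute t = log(4)/2 to get x = 32.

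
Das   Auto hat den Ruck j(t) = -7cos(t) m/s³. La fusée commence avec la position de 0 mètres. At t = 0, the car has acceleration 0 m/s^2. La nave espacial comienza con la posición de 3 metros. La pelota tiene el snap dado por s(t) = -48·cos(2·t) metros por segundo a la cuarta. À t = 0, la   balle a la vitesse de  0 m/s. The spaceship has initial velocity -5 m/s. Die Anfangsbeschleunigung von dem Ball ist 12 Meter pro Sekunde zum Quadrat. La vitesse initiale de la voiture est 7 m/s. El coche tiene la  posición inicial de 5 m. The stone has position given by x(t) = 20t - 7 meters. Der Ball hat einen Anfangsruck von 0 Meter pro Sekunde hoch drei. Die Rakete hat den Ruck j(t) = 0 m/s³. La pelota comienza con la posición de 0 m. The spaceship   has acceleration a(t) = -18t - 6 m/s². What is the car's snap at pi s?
We must differentiate our jerk equation j(t) = -7·cos(t) 1 time. Taking d/dt of j(t), we find s(t) = 7·sin(t). Using s(t) = 7·sin(t) and substituting t = pi, we find s = 0.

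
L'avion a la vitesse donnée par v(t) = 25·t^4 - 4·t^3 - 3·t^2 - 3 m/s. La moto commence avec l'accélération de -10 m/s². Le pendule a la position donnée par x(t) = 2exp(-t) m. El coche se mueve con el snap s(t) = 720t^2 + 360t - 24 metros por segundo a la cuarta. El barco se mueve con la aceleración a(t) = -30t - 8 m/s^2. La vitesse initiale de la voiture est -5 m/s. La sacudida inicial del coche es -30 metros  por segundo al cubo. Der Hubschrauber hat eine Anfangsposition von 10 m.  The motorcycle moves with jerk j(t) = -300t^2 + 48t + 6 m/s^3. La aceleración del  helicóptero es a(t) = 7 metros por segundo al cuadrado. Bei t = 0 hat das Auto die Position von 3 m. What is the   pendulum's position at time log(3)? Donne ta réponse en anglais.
Using x(t) = 2·exp(-t) and substituting t = log(3), we find x = 2/3.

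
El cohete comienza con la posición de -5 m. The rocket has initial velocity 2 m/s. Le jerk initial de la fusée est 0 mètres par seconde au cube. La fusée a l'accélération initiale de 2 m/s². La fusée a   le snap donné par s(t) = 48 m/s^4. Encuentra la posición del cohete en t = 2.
Necesitamos integrar nuestra ecuación del snap s(t) = 48 4 veces. Tomando ∫s(t)dt y aplicando j(0) = 0, encontramos j(t) = 48·t. La integral de la sacudida, con a(0) = 2, da la aceleración: a(t) = 24·t^2 + 2. La integral de la aceleración, con v(0) = 2, da la velocidad: v(t) = 8·t^3 + 2·t + 2. Tomando ∫v(t)dt y aplicando x(0) = -5, encontramos x(t) = 2·t^4 + t^2 + 2·t - 5. Tenemos la posición x(t) = 2·t^4 + t^2 + 2·t - 5. Sustituyendo t = 2: x(2) = 35.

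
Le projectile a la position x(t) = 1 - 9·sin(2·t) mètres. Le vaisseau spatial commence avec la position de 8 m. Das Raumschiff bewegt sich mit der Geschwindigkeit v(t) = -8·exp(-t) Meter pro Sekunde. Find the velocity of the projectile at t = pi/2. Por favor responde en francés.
Pour résoudre ceci, nous devons prendre 1 dérivée de notre équation de la position x(t) = 1 - 9·sin(2·t). La dérivée de la position donne la vitesse: v(t) = -18·cos(2·t). Nous avons la vitesse v(t) = -18·cos(2·t). En substituant t = pi/2: v(pi/2) = 18.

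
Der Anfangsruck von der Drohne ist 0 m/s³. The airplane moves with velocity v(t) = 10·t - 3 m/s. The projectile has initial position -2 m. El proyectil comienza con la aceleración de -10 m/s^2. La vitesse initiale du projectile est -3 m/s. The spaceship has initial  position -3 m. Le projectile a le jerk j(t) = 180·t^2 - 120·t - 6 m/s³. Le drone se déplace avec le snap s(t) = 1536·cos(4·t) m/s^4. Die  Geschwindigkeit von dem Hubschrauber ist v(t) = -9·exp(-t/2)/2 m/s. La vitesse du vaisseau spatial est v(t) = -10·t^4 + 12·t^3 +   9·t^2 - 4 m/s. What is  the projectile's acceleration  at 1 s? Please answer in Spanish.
Partiendo de la sacudida j(t) = 180·t^2 - 120·t - 6, tomamos 1 integral. Integrando la sacudida y usando la condición inicial a(0) = -10, obtenemos a(t) = 60·t^3 - 60·t^2 - 6·t - 10. De la ecuación de la aceleración a(t) = 60·t^3 - 60·t^2 - 6·t - 10, sustituimos t = 1 para obtener a = -16.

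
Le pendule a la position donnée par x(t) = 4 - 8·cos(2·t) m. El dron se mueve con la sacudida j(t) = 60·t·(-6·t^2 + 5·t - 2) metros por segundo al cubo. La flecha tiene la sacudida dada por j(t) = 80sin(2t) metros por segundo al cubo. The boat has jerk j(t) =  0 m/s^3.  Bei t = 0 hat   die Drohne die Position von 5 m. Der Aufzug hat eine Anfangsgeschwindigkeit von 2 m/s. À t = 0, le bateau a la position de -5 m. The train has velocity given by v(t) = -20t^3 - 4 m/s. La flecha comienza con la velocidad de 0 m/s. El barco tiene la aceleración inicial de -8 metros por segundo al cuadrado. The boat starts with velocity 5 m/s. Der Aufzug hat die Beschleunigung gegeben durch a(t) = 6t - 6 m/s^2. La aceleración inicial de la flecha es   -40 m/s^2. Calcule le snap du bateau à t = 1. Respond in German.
Um dies zu lösen, müssen wir 1 Ableitung unserer Gleichung für den Ruck j(t) = 0 nehmen. Mit d/dt von j(t) finden wir s(t) = 0. Wir haben den Snap s(t) = 0. Durch Einsetzen von t = 1: s(1) = 0.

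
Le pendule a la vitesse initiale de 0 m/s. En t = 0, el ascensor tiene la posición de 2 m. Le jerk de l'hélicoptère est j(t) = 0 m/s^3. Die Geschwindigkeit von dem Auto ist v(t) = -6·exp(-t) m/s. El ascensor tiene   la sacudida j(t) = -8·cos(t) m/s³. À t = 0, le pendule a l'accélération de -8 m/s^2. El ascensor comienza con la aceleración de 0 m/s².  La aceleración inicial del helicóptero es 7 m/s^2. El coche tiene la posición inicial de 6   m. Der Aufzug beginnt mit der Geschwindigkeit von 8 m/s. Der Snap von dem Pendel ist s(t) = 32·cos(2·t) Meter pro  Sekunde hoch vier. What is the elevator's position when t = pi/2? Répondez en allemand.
Ausgehend von dem Ruck j(t) = -8·cos(t), nehmen wir 3 Stammfunktionen. Durch Integration von dem Ruck und Verwendung der Anfangsbedingung a(0) = 0, erhalten wir a(t) = -8·sin(t). Das Integral von der Beschleunigung, mit v(0) = 8, ergibt die Geschwindigkeit: v(t) = 8·cos(t). Das Integral von der Geschwindigkeit ist die Position. Mit x(0) = 2 erhalten wir x(t) = 8·sin(t) + 2. Wir haben die Position x(t) = 8·sin(t) + 2. Durch Einsetzen von t = pi/2: x(pi/2) = 10.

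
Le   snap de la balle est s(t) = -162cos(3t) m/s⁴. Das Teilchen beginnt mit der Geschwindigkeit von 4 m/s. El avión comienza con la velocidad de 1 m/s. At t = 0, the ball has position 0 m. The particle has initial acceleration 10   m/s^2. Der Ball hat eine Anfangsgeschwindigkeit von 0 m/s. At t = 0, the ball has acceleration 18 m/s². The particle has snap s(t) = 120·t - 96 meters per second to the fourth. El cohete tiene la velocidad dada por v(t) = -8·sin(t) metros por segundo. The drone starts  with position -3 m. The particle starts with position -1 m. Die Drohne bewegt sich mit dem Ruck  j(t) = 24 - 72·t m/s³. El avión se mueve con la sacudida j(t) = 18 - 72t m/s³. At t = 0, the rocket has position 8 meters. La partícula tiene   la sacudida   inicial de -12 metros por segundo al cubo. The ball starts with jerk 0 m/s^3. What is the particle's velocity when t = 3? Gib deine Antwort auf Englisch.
To solve this, we need to take 3 integrals of our snap equation s(t) = 120·t - 96. The integral of snap, with j(0) = -12, gives jerk: j(t) = 60·t^2 - 96·t - 12. The integral of jerk, with a(0) = 10, gives acceleration: a(t) = 20·t^3 - 48·t^2 - 12·t + 10. Taking ∫a(t)dt and applying v(0) = 4, we find v(t) = 5·t^4 - 16·t^3 - 6·t^2 + 10·t + 4. From the given velocity equation v(t) = 5·t^4 - 16·t^3 - 6·t^2 + 10·t + 4, we substitute t = 3 to get v = -47.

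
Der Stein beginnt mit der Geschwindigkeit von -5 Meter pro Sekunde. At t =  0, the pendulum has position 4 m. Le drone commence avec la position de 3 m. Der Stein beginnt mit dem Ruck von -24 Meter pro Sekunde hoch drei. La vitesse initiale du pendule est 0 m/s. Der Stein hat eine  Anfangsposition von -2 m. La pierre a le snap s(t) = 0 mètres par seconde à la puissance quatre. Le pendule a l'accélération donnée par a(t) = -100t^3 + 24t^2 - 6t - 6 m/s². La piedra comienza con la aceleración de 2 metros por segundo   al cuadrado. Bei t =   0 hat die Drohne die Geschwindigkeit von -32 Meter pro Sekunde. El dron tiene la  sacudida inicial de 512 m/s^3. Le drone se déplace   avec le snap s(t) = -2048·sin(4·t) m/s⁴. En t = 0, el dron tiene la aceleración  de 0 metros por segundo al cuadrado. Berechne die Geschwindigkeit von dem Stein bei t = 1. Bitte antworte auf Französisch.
Pour résoudre ceci, nous devons prendre 3 primitives de notre équation du snap s(t) = 0. L'intégrale du snap, avec j(0) = -24, donne le jerk: j(t) = -24. La primitive du jerk est l'accélération. En utilisant a(0) = 2, nous obtenons a(t) = 2 - 24·t. En intégrant l'accélération et en utilisant la condition initiale v(0) = -5, nous obtenons v(t) = -12·t^2 + 2·t - 5. De l'équation de la vitesse v(t) = -12·t^2 + 2·t - 5, nous substituons t = 1 pour obtenir v = -15.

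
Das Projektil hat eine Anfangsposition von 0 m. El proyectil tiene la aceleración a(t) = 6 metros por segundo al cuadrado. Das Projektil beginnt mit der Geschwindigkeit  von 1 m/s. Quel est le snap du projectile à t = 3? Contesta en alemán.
Ausgehend von der Beschleunigung a(t) = 6, nehmen wir 2 Ableitungen. Mit d/dt von a(t) finden wir j(t) = 0. Mit d/dt von j(t) finden wir s(t) = 0. Wir haben den Snap s(t) = 0. Durch Einsetzen von t = 3: s(3) = 0.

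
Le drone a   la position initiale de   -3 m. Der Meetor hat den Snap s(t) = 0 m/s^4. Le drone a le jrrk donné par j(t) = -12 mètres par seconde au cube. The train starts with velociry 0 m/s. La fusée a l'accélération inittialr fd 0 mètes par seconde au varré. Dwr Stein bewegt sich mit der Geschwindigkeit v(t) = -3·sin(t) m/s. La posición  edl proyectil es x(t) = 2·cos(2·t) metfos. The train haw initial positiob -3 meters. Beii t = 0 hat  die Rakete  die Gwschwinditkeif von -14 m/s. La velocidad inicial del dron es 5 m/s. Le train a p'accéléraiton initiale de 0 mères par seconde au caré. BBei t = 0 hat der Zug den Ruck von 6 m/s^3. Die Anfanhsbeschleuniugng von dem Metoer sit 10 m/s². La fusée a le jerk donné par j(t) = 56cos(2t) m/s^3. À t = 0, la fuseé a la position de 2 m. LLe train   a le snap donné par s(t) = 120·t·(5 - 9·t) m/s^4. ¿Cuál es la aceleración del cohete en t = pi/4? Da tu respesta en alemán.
Wir müssen unsere Gleichung für den Ruck j(t) = 56·cos(2·t) 1-mal integrieren. Durch Integration von dem Ruck und Verwendung der Anfangsbedingung a(0) = 0, erhalten wir a(t) = 28·sin(2·t). Aus der Gleichung für die Beschleunigung a(t) = 28·sin(2·t), setzen wir t = pi/4 ein und erhalten a = 28.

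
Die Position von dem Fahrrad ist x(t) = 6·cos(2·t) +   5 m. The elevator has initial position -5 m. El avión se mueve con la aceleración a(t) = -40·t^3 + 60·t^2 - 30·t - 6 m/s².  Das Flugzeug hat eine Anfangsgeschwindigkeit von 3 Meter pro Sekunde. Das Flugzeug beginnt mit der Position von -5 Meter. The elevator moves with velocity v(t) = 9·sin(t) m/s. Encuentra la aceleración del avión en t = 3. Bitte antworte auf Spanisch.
De la ecuación de la aceleración a(t) = -40·t^3 + 60·t^2 - 30·t - 6, sustituimos t = 3 para obtener a = -636.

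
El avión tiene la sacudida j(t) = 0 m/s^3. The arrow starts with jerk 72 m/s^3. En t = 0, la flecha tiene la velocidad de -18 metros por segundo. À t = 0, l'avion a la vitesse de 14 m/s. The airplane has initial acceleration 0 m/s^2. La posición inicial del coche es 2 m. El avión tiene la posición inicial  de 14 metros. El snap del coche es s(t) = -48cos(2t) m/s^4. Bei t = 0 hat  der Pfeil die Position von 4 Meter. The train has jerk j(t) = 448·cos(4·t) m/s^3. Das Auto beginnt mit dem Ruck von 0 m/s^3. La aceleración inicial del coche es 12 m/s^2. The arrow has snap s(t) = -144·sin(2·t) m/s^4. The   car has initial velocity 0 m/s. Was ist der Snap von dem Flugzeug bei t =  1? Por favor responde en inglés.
To solve this, we need to take 1 derivative of our jerk equation j(t) = 0. The derivative of jerk gives snap: s(t) = 0. We have snap s(t) = 0. Substituting t = 1: s(1) = 0.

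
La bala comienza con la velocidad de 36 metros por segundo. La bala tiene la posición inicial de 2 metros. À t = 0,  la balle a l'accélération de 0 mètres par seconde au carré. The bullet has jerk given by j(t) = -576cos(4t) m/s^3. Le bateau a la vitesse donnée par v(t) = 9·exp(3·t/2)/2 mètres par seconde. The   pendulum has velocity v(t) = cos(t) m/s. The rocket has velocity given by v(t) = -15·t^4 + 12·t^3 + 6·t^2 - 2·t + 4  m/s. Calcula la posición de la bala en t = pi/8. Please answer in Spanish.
Necesitamos integrar nuestra ecuación de la sacudida j(t) = -576·cos(4·t) 3 veces. La integral de la sacudida, con a(0) = 0, da la aceleración: a(t) = -144·sin(4·t). La antiderivada de la aceleración es la velocidad. Usando v(0) = 36, obtenemos v(t) = 36·cos(4·t). Tomando ∫v(t)dt y aplicando x(0) = 2, encontramos x(t) = 9·sin(4·t) + 2. Usando x(t) = 9·sin(4·t) + 2 y sustituyendo t = pi/8, encontramos x = 11.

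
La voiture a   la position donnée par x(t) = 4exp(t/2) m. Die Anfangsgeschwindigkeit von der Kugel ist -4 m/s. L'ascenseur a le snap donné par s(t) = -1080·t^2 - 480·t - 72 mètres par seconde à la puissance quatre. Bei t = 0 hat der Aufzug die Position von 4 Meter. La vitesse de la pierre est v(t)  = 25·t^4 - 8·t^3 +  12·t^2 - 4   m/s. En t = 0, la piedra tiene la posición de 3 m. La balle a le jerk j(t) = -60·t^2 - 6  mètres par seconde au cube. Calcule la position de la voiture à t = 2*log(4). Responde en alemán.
Aus der Gleichung für die Position x(t) = 4·exp(t/2), setzen wir t = 2*log(4) ein und erhalten x = 16.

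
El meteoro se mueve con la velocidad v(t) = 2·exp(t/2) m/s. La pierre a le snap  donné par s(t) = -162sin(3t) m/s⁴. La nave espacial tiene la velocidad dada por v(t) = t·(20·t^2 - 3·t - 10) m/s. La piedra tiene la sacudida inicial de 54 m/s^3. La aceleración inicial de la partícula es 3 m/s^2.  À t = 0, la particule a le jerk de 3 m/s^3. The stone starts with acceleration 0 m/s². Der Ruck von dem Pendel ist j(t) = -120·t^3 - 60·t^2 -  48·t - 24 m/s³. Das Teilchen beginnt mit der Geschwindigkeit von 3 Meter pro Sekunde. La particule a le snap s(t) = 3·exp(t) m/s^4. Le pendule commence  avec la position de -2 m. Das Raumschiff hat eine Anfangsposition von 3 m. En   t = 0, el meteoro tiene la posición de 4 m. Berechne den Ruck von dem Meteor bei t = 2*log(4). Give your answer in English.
Starting from velocity v(t) = 2·exp(t/2), we take 2 derivatives. The derivative of velocity gives acceleration: a(t) = exp(t/2). Differentiating acceleration, we get jerk: j(t) = exp(t/2)/2. We have jerk j(t) = exp(t/2)/2. Substituting t = 2*log(4): j(2*log(4)) = 2.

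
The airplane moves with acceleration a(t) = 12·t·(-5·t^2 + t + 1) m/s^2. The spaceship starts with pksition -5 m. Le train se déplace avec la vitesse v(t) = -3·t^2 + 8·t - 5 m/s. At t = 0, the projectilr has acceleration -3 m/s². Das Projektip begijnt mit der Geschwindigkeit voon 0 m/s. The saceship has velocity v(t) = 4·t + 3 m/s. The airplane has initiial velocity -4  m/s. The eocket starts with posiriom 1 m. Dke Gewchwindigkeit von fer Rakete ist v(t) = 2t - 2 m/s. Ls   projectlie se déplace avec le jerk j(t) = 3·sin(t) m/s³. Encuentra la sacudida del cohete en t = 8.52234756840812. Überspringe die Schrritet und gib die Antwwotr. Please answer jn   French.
Le jerk à t = 8.52234756840812 est j = 0.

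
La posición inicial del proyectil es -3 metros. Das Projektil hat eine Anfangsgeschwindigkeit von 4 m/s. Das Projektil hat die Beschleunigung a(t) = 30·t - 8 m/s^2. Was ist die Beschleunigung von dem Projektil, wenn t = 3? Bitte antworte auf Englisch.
Using a(t) = 30·t - 8 and substituting t = 3, we find a = 82.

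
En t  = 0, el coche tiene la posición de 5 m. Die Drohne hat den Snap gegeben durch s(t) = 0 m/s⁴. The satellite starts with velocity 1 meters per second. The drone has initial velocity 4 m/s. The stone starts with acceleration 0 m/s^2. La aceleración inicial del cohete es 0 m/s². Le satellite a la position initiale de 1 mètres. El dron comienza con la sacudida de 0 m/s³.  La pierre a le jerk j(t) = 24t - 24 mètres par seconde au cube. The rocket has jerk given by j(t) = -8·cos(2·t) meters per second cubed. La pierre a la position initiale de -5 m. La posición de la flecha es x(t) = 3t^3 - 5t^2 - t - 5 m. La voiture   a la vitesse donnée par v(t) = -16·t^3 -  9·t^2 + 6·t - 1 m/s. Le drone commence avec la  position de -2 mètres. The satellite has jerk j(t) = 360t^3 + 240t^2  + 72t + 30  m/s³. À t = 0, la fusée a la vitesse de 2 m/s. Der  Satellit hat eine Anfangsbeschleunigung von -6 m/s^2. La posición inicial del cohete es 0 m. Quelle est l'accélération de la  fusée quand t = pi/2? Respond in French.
Nous devons intégrer notre équation du jerk j(t) = -8·cos(2·t) 1 fois. En intégrant le jerk et en utilisant la condition initiale a(0) = 0, nous obtenons a(t) = -4·sin(2·t). Nous avons l'accélération a(t) = -4·sin(2·t). En substituant t = pi/2: a(pi/2) = 0.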